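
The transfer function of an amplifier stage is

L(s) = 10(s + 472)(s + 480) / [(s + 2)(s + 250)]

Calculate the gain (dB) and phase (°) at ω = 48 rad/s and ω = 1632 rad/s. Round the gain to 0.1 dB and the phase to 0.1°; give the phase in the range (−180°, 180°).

ω = 48: 45.4 dB, -87.0°; ω = 1632: 20.6 dB, -23.7°

At s = jω = j48:
zero (s+472): 472 + j48 → |·| = √(472²+48²) = √225088 ≈ 474.43, ∠ = arctan(48/472) ≈ 5.81°
zero (s+480): 480 + j48 → |·| = √(480²+48²) = √232704 ≈ 482.39, ∠ = arctan(48/480) ≈ 5.71°
pole (s+2): 2 + j48 → |·| = √(2²+48²) = √2308 ≈ 48.042, ∠ = arctan(48/2) ≈ 87.61°
pole (s+250): 250 + j48 → |·| = √(250²+48²) = √64804 ≈ 254.57, ∠ = arctan(48/250) ≈ 10.87°
|L| = 10 · 2.2886e+05 / 12230 ≈ 187.13
Gain = 20 log₁₀(187.13) ≈ 45.44 dB
∠L = 11.52° − 98.48° = -86.96°

At s = jω = j1632:
zero (s+472): 472 + j1632 → |·| = √(472²+1632²) = √2886208 ≈ 1698.9, ∠ = arctan(1632/472) ≈ 73.87°
zero (s+480): 480 + j1632 → |·| = √(480²+1632²) = √2893824 ≈ 1701.1, ∠ = arctan(1632/480) ≈ 73.61°
pole (s+2): 2 + j1632 → |·| = √(2²+1632²) = √2663428 ≈ 1632, ∠ = arctan(1632/2) ≈ 89.93°
pole (s+250): 250 + j1632 → |·| = √(250²+1632²) = √2725924 ≈ 1651, ∠ = arctan(1632/250) ≈ 81.29°
|L| = 10 · 2.89e+06 / 2.6944e+06 ≈ 10.726
Gain = 20 log₁₀(10.726) ≈ 20.61 dB
∠L = 147.48° − 171.22° = -23.74°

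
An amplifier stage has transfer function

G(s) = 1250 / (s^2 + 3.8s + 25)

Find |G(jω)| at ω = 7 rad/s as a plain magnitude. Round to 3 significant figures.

34.9

At s = jω = j7:
quadratic: (j7)² + 3.8·j7 + 25 = -24 + j26.6 → |·| ≈ 35.827, ∠ ≈ 132.06°
|G| = 1250 / 35.827 ≈ 34.89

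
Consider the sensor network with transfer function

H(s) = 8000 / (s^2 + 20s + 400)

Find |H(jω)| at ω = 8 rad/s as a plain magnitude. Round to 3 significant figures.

21.5

At s = jω = j8:
quadratic: (j8)² + 20·j8 + 400 = 336 + j160 → |·| ≈ 372.15, ∠ ≈ 25.46°
|H| = 8000 / 372.15 ≈ 21.497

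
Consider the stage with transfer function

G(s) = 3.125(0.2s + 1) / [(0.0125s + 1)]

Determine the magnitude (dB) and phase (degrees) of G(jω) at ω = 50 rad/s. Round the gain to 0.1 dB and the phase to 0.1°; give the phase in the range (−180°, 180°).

At ω = 50 rad/s:
zero (1 + j50·0.2) = 1 + j10 → |·| ≈ 10.05, ∠ ≈ 84.29°
pole (1 + j50·0.0125) = 1 + j0.625 → |·| ≈ 1.1792, ∠ ≈ 32.01°
|G| = 3.125 · 10.05 / (1.1792) ≈ 26.634
Gain = 20 log₁₀(26.634) ≈ 28.51 dB
∠G = (84.29°) − (32.01°) = 52.28°

28.5 dB, 52.3°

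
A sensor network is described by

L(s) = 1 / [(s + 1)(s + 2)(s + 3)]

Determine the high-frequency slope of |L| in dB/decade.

Each pole contributes −20 dB/decade at high frequency; each zero contributes +20 dB/decade.
Net: 0 zero(s) − 3 pole(s) → -60 dB/decade.

-60 dB/decade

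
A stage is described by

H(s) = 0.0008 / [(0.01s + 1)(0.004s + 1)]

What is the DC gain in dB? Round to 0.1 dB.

H(0) = 0.0008 · 1 / 1 = 0.0008
20 log₁₀(0.0008) ≈ -61.94 dB

-61.9 dB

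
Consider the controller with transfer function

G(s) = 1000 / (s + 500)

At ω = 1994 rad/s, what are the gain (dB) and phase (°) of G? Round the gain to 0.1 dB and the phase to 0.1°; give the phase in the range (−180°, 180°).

-6.3 dB, -75.9°

At s = jω = j1994:
pole (s+500): 500 + j1994 → |·| = √(500²+1994²) = √4226036 ≈ 2055.7, ∠ = arctan(1994/500) ≈ 75.92°
|G| = 1000 / 2055.7 ≈ 0.48645
Gain = 20 log₁₀(0.48645) ≈ -6.26 dB
∠G = 0.00° − 75.92° = -75.92°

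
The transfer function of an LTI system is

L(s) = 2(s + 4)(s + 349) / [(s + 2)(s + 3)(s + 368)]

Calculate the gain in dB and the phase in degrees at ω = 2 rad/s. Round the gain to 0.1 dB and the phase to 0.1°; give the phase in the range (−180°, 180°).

-1.6 dB, -52.1°

At s = jω = j2:
zero (s+4): 4 + j2 → |·| = √(4²+2²) = √20 ≈ 4.4721, ∠ = arctan(2/4) ≈ 26.57°
zero (s+349): 349 + j2 → |·| = √(349²+2²) = √121805 ≈ 349.01, ∠ = arctan(2/349) ≈ 0.33°
pole (s+2): 2 + j2 → |·| = √(2²+2²) = √8 ≈ 2.8284, ∠ = arctan(2/2) ≈ 45.00°
pole (s+3): 3 + j2 → |·| = √(3²+2²) = √13 ≈ 3.6056, ∠ = arctan(2/3) ≈ 33.69°
pole (s+368): 368 + j2 → |·| = √(368²+2²) = √135428 ≈ 368.01, ∠ = arctan(2/368) ≈ 0.31°
|L| = 2 · 1560.8 / 3753 ≈ 0.83176
Gain = 20 log₁₀(0.83176) ≈ -1.60 dB
∠L = 26.90° − 79.00° = -52.10°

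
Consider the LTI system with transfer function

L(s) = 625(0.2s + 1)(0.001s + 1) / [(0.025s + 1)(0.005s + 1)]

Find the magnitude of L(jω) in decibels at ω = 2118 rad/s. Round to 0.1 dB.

At ω = 2118 rad/s:
zero (1 + j2118·0.2) = 1 + j423.6 → |·| ≈ 423.6, ∠ ≈ 89.86°
zero (1 + j2118·0.001) = 1 + j2.118 → |·| ≈ 2.3422, ∠ ≈ 64.73°
pole (1 + j2118·0.025) = 1 + j52.95 → |·| ≈ 52.959, ∠ ≈ 88.92°
pole (1 + j2118·0.005) = 1 + j10.59 → |·| ≈ 10.637, ∠ ≈ 84.61°
|L| = 625 · 423.6 · 2.3422 / (52.959 · 10.637) ≈ 1100.8
Gain = 20 log₁₀(1100.8) ≈ 60.83 dB

60.8 dB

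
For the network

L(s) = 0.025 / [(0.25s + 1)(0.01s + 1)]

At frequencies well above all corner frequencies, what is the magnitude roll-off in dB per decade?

-40 dB/decade

Each pole contributes −20 dB/decade at high frequency; each zero contributes +20 dB/decade.
Net: 0 zero(s) − 2 pole(s) → -40 dB/decade.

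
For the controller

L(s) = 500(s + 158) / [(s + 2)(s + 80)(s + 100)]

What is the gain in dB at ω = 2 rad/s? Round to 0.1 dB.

10.9 dB

At s = jω = j2:
zero (s+158): 158 + j2 → |·| = √(158²+2²) = √24968 ≈ 158.01, ∠ = arctan(2/158) ≈ 0.73°
pole (s+2): 2 + j2 → |·| = √(2²+2²) = √8 ≈ 2.8284, ∠ = arctan(2/2) ≈ 45.00°
pole (s+80): 80 + j2 → |·| = √(80²+2²) = √6404 ≈ 80.025, ∠ = arctan(2/80) ≈ 1.43°
pole (s+100): 100 + j2 → |·| = √(100²+2²) = √10004 ≈ 100.02, ∠ = arctan(2/100) ≈ 1.15°
|L| = 500 · 158.01 / 22639 ≈ 3.4898
Gain = 20 log₁₀(3.4898) ≈ 10.86 dB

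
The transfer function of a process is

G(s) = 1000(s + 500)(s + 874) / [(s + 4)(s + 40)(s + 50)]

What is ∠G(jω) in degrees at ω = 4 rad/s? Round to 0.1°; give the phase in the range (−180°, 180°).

At s = jω = j4:
zero (s+500): 500 + j4 → |·| = √(500²+4²) = √250016 ≈ 500.02, ∠ = arctan(4/500) ≈ 0.46°
zero (s+874): 874 + j4 → |·| = √(874²+4²) = √763892 ≈ 874.01, ∠ = arctan(4/874) ≈ 0.26°
pole (s+4): 4 + j4 → |·| = √(4²+4²) = √32 ≈ 5.6569, ∠ = arctan(4/4) ≈ 45.00°
pole (s+40): 40 + j4 → |·| = √(40²+4²) = √1616 ≈ 40.2, ∠ = arctan(4/40) ≈ 5.71°
pole (s+50): 50 + j4 → |·| = √(50²+4²) = √2516 ≈ 50.16, ∠ = arctan(4/50) ≈ 4.57°
∠G = 0.72° − 55.28° = -54.56°

-54.6°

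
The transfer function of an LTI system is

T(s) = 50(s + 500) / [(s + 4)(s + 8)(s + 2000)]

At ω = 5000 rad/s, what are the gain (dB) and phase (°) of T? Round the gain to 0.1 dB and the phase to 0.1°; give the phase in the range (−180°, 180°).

-114.6 dB, -163.8°

At s = jω = j5000:
zero (s+500): 500 + j5000 → |·| = √(500²+5000²) = √25250000 ≈ 5024.9, ∠ = arctan(5000/500) ≈ 84.29°
pole (s+4): 4 + j5000 → |·| = √(4²+5000²) = √25000016 ≈ 5000, ∠ = arctan(5000/4) ≈ 89.95°
pole (s+8): 8 + j5000 → |·| = √(8²+5000²) = √25000064 ≈ 5000, ∠ = arctan(5000/8) ≈ 89.91°
pole (s+2000): 2000 + j5000 → |·| = √(2000²+5000²) = √29000000 ≈ 5385.2, ∠ = arctan(5000/2000) ≈ 68.20°
|T| = 50 · 5024.9 / 1.3463e+11 ≈ 1.8662e-06
Gain = 20 log₁₀(1.8662e-06) ≈ -114.58 dB
∠T = 84.29° − 248.06° = -163.77°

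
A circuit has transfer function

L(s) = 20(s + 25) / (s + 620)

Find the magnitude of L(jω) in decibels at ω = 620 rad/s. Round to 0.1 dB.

23.0 dB

At s = jω = j620:
zero (s+25): 25 + j620 → |·| = √(25²+620²) = √385025 ≈ 620.5, ∠ = arctan(620/25) ≈ 87.69°
pole (s+620): 620 + j620 → |·| = √(620²+620²) = √768800 ≈ 876.81, ∠ = arctan(620/620) ≈ 45.00°
|L| = 20 · 620.5 / 876.81 ≈ 14.154
Gain = 20 log₁₀(14.154) ≈ 23.02 dB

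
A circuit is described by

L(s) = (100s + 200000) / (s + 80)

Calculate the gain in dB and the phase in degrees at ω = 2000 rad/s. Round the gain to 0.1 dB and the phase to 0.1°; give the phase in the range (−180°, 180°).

43.0 dB, -42.7°

Substitute s = j2000:
Numerator: 100(j2000) + 200000 = 200000 + j200000
Denominator: (j2000) + 80 = 80 + j2000
|N| = √(200000² + 200000²) ≈ 2.8284e+05, ∠N ≈ 45.00°
|D| = √(80² + 2000²) ≈ 2001.6, ∠D ≈ 87.71°
|L| = 2.8284e+05 / 2001.6 ≈ 141.31
Gain = 20 log₁₀(141.31) ≈ 43.00 dB
∠L = 45.00° − 87.71° = -42.71°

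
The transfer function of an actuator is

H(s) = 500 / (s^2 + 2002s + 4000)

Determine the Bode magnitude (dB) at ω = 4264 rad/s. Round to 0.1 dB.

-92.1 dB

Substitute s = j4264:
Numerator: 500 = 500 + j0
Denominator: (j4264)^2 + 2002(j4264) + 4000 = -18177696 + j8536528
|N| = √(500² + 0²) ≈ 500, ∠N ≈ 0.00°
|D| = √(18177696² + 8536528²) ≈ 2.0082e+07, ∠D ≈ 154.84°
|H| = 500 / 2.0082e+07 ≈ 2.4898e-05
Gain = 20 log₁₀(2.4898e-05) ≈ -92.08 dB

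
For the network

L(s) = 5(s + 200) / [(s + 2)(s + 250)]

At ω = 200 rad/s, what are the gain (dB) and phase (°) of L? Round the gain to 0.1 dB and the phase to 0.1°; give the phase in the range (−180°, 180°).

-33.1 dB, -83.1°

At s = jω = j200:
zero (s+200): 200 + j200 → |·| = √(200²+200²) = √80000 ≈ 282.84, ∠ = arctan(200/200) ≈ 45.00°
pole (s+2): 2 + j200 → |·| = √(2²+200²) = √40004 ≈ 200.01, ∠ = arctan(200/2) ≈ 89.43°
pole (s+250): 250 + j200 → |·| = √(250²+200²) = √102500 ≈ 320.16, ∠ = arctan(200/250) ≈ 38.66°
|L| = 5 · 282.84 / 64035 ≈ 0.022085
Gain = 20 log₁₀(0.022085) ≈ -33.12 dB
∠L = 45.00° − 128.09° = -83.09°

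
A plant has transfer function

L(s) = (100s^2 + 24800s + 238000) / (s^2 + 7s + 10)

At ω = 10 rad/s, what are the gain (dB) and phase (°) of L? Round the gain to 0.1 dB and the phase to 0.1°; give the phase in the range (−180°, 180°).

Substitute s = j10:
Numerator: 100(j10)^2 + 24800(j10) + 238000 = 228000 + j248000
Denominator: (j10)^2 + 7(j10) + 10 = -90 + j70
|N| = √(228000² + 248000²) ≈ 3.3688e+05, ∠N ≈ 47.41°
|D| = √(90² + 70²) ≈ 114.02, ∠D ≈ 142.13°
|L| = 3.3688e+05 / 114.02 ≈ 2954.6
Gain = 20 log₁₀(2954.6) ≈ 69.41 dB
∠L = 47.41° − 142.13° = -94.72°

69.4 dB, -94.7°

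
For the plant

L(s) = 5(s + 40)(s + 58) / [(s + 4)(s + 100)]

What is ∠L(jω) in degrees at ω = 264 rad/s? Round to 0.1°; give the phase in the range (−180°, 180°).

0.6°

At s = jω = j264:
zero (s+40): 40 + j264 → |·| = √(40²+264²) = √71296 ≈ 267.01, ∠ = arctan(264/40) ≈ 81.38°
zero (s+58): 58 + j264 → |·| = √(58²+264²) = √73060 ≈ 270.3, ∠ = arctan(264/58) ≈ 77.61°
pole (s+4): 4 + j264 → |·| = √(4²+264²) = √69712 ≈ 264.03, ∠ = arctan(264/4) ≈ 89.13°
pole (s+100): 100 + j264 → |·| = √(100²+264²) = √79696 ≈ 282.3, ∠ = arctan(264/100) ≈ 69.25°
∠L = 158.99° − 158.38° = 0.61°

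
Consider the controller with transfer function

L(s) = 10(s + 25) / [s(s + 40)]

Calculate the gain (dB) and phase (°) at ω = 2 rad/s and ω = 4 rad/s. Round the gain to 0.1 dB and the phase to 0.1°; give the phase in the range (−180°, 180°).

ω = 2: 9.9 dB, -88.3°; ω = 4: 3.9 dB, -86.6°

At s = jω = j2:
zero (s+25): 25 + j2 → |·| = √(25²+2²) = √629 ≈ 25.08, ∠ = arctan(2/25) ≈ 4.57°
pole (s+40): 40 + j2 → |·| = √(40²+2²) = √1604 ≈ 40.05, ∠ = arctan(2/40) ≈ 2.86°
pole at origin: |s| = 2, ∠ = 90.00° (in denominator)
|L| = 10 · 25.08 / 80.1 ≈ 3.1311
Gain = 20 log₁₀(3.1311) ≈ 9.91 dB
∠L = 4.57° − 92.86° = -88.29°

At s = jω = j4:
zero (s+25): 25 + j4 → |·| = √(25²+4²) = √641 ≈ 25.318, ∠ = arctan(4/25) ≈ 9.09°
pole (s+40): 40 + j4 → |·| = √(40²+4²) = √1616 ≈ 40.2, ∠ = arctan(4/40) ≈ 5.71°
pole at origin: |s| = 4, ∠ = 90.00° (in denominator)
|L| = 10 · 25.318 / 160.8 ≈ 1.5745
Gain = 20 log₁₀(1.5745) ≈ 3.94 dB
∠L = 9.09° − 95.71° = -86.62°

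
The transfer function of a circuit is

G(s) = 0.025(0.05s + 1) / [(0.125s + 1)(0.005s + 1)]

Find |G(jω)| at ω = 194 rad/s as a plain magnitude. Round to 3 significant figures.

At ω = 194 rad/s:
zero (1 + j194·0.05) = 1 + j9.7 → |·| ≈ 9.7514, ∠ ≈ 84.11°
pole (1 + j194·0.125) = 1 + j24.25 → |·| ≈ 24.271, ∠ ≈ 87.64°
pole (1 + j194·0.005) = 1 + j0.97 → |·| ≈ 1.3932, ∠ ≈ 44.13°
|G| = 0.025 · 9.7514 / (24.271 · 1.3932) ≈ 0.0072095

0.00721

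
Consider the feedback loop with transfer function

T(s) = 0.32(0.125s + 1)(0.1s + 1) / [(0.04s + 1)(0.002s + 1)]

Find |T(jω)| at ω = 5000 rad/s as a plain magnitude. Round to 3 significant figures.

49.8

At ω = 5000 rad/s:
zero (1 + j5000·0.125) = 1 + j625 → |·| ≈ 625, ∠ ≈ 89.91°
zero (1 + j5000·0.1) = 1 + j500 → |·| ≈ 500, ∠ ≈ 89.89°
pole (1 + j5000·0.04) = 1 + j200 → |·| ≈ 200, ∠ ≈ 89.71°
pole (1 + j5000·0.002) = 1 + j10 → |·| ≈ 10.05, ∠ ≈ 84.29°
|T| = 0.32 · 625 · 500 / (200 · 10.05) ≈ 49.751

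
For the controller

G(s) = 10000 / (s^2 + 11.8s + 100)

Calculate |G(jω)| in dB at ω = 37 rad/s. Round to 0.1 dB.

At s = jω = j37:
quadratic: (j37)² + 11.8·j37 + 100 = -1269 + j436.6 → |·| ≈ 1342, ∠ ≈ 161.01°
|G| = 10000 / 1342 ≈ 7.4516
Gain = 20 log₁₀(7.4516) ≈ 17.44 dB

17.4 dB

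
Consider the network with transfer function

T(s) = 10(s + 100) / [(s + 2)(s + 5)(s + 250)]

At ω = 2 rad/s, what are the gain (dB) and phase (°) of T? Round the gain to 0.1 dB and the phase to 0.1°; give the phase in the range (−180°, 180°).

At s = jω = j2:
zero (s+100): 100 + j2 → |·| = √(100²+2²) = √10004 ≈ 100.02, ∠ = arctan(2/100) ≈ 1.15°
pole (s+2): 2 + j2 → |·| = √(2²+2²) = √8 ≈ 2.8284, ∠ = arctan(2/2) ≈ 45.00°
pole (s+5): 5 + j2 → |·| = √(5²+2²) = √29 ≈ 5.3852, ∠ = arctan(2/5) ≈ 21.80°
pole (s+250): 250 + j2 → |·| = √(250²+2²) = √62504 ≈ 250.01, ∠ = arctan(2/250) ≈ 0.46°
|T| = 10 · 100.02 / 3808 ≈ 0.26266
Gain = 20 log₁₀(0.26266) ≈ -11.61 dB
∠T = 1.15° − 67.26° = -66.11°

-11.6 dB, -66.1°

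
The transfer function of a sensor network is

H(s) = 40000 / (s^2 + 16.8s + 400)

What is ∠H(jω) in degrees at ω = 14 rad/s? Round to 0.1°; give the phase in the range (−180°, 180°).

-49.1°

At s = jω = j14:
quadratic: (j14)² + 16.8·j14 + 400 = 204 + j235.2 → |·| ≈ 311.34, ∠ ≈ 49.06°
∠H = 0.00° − 49.06° = -49.06°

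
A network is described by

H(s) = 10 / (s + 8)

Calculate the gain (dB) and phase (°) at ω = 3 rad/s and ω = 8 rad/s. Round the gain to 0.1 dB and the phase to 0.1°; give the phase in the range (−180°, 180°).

At s = jω = j3:
pole (s+8): 8 + j3 → |·| = √(8²+3²) = √73 ≈ 8.544, ∠ = arctan(3/8) ≈ 20.56°
|H| = 10 / 8.544 ≈ 1.1704
Gain = 20 log₁₀(1.1704) ≈ 1.37 dB
∠H = 0.00° − 20.56° = -20.56°

At s = jω = j8:
pole (s+8): 8 + j8 → |·| = √(8²+8²) = √128 ≈ 11.314, ∠ = arctan(8/8) ≈ 45.00°
|H| = 10 / 11.314 ≈ 0.88386
Gain = 20 log₁₀(0.88386) ≈ -1.07 dB
∠H = 0.00° − 45.00° = -45.00°

ω = 3: 1.4 dB, -20.6°; ω = 8: -1.1 dB, -45.0°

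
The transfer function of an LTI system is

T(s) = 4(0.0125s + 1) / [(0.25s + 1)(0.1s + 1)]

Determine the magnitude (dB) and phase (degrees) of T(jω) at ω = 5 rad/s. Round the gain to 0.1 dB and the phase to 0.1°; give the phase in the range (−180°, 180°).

At ω = 5 rad/s:
zero (1 + j5·0.0125) = 1 + j0.0625 → |·| ≈ 1.002, ∠ ≈ 3.58°
pole (1 + j5·0.25) = 1 + j1.25 → |·| ≈ 1.6008, ∠ ≈ 51.34°
pole (1 + j5·0.1) = 1 + j0.5 → |·| ≈ 1.118, ∠ ≈ 26.57°
|T| = 4 · 1.002 / (1.6008 · 1.118) ≈ 2.2395
Gain = 20 log₁₀(2.2395) ≈ 7.00 dB
∠T = (3.58°) − (51.34° + 26.57°) = -74.33°

7.0 dB, -74.3°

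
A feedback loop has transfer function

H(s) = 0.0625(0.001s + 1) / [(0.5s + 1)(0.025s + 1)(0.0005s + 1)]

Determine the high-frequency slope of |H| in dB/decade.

-40 dB/decade

Each pole contributes −20 dB/decade at high frequency; each zero contributes +20 dB/decade.
Net: 1 zero(s) − 3 pole(s) → -40 dB/decade.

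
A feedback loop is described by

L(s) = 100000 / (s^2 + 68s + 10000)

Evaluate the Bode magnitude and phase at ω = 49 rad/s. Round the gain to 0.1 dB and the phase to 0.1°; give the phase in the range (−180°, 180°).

21.6 dB, -23.7°

At s = jω = j49:
quadratic: (j49)² + 68·j49 + 10000 = 7599 + j3332 → |·| ≈ 8297.4, ∠ ≈ 23.68°
|L| = 100000 / 8297.4 ≈ 12.052
Gain = 20 log₁₀(12.052) ≈ 21.62 dB
∠L = 0.00° − 23.68° = -23.68°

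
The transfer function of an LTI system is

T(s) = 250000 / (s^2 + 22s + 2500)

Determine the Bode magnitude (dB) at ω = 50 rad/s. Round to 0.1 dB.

47.1 dB

At s = jω = j50:
quadratic: (j50)² + 22·j50 + 2500 = 0 + j1100 → |·| ≈ 1100, ∠ ≈ 90.00°
|T| = 250000 / 1100 ≈ 227.27
Gain = 20 log₁₀(227.27) ≈ 47.13 dB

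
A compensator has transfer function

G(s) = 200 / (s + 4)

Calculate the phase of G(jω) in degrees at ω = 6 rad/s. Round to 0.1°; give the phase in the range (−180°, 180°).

-56.3°

Substitute s = j6:
Numerator: 200 = 200 + j0
Denominator: (j6) + 4 = 4 + j6
|N| = √(200² + 0²) ≈ 200, ∠N ≈ 0.00°
|D| = √(4² + 6²) ≈ 7.2111, ∠D ≈ 56.31°
∠G = 0.00° − 56.31° = -56.31°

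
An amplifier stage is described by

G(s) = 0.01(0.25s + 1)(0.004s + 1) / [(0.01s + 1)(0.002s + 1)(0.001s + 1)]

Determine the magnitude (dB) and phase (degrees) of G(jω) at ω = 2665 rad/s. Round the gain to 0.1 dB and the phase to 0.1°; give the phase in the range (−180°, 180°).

At ω = 2665 rad/s:
zero (1 + j2665·0.25) = 1 + j666.25 → |·| ≈ 666.25, ∠ ≈ 89.91°
zero (1 + j2665·0.004) = 1 + j10.66 → |·| ≈ 10.707, ∠ ≈ 84.64°
pole (1 + j2665·0.01) = 1 + j26.65 → |·| ≈ 26.669, ∠ ≈ 87.85°
pole (1 + j2665·0.002) = 1 + j5.33 → |·| ≈ 5.423, ∠ ≈ 79.37°
pole (1 + j2665·0.001) = 1 + j2.665 → |·| ≈ 2.8464, ∠ ≈ 69.43°
|G| = 0.01 · 666.25 · 10.707 / (26.669 · 5.423 · 2.8464) ≈ 0.17329
Gain = 20 log₁₀(0.17329) ≈ -15.22 dB
∠G = (89.91° + 84.64°) − (87.85° + 79.37° + 69.43°) = -62.10°

-15.2 dB, -62.1°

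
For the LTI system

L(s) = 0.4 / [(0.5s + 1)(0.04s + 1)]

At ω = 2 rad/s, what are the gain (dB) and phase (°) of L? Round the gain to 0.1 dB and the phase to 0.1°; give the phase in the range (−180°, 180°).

At ω = 2 rad/s:
pole (1 + j2·0.5) = 1 + j1 → |·| ≈ 1.4142, ∠ ≈ 45.00°
pole (1 + j2·0.04) = 1 + j0.08 → |·| ≈ 1.0032, ∠ ≈ 4.57°
|L| = 0.4 · 1 / (1.4142 · 1.0032) ≈ 0.28194
Gain = 20 log₁₀(0.28194) ≈ -11.00 dB
∠L = (0°) − (45.00° + 4.57°) = -49.57°

-11.0 dB, -49.6°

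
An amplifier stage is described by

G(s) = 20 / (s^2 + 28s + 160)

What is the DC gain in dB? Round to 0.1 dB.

G(0) = 20 / 160 = 0.125
20 log₁₀(0.125) ≈ -18.06 dB

-18.1 dB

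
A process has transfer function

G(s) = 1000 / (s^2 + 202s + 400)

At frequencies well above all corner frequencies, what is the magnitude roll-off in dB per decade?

Each pole contributes −20 dB/decade at high frequency; each zero contributes +20 dB/decade.
Net: 0 zero(s) − 2 pole(s) → -40 dB/decade.

-40 dB/decade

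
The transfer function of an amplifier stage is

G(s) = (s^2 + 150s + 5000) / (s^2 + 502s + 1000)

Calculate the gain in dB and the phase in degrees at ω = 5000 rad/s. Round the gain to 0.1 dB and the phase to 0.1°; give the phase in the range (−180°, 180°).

Substitute s = j5000:
Numerator: (j5000)^2 + 150(j5000) + 5000 = -24995000 + j750000
Denominator: (j5000)^2 + 502(j5000) + 1000 = -24999000 + j2510000
|N| = √(24995000² + 750000²) ≈ 2.5006e+07, ∠N ≈ 178.28°
|D| = √(24999000² + 2510000²) ≈ 2.5125e+07, ∠D ≈ 174.27°
|G| = 2.5006e+07 / 2.5125e+07 ≈ 0.99526
Gain = 20 log₁₀(0.99526) ≈ -0.04 dB
∠G = 178.28° − 174.27° = 4.01°

-0.0 dB, 4.0°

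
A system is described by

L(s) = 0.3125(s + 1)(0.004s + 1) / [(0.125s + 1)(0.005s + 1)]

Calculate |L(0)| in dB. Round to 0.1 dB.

-10.1 dB

L(0) = 0.3125 · 1 / 1 = 0.3125
20 log₁₀(0.3125) ≈ -10.10 dB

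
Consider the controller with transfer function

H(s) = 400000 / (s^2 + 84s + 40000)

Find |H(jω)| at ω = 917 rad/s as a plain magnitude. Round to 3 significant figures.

0.497

At s = jω = j917:
quadratic: (j917)² + 84·j917 + 40000 = -800889 + j77028 → |·| ≈ 8.0458e+05, ∠ ≈ 174.51°
|H| = 400000 / 8.0458e+05 ≈ 0.49715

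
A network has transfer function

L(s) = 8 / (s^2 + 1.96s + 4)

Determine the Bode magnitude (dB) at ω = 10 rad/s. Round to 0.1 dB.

-21.8 dB

At s = jω = j10:
quadratic: (j10)² + 1.96·j10 + 4 = -96 + j19.6 → |·| ≈ 97.98, ∠ ≈ 168.46°
|L| = 8 / 97.98 ≈ 0.081649
Gain = 20 log₁₀(0.081649) ≈ -21.76 dB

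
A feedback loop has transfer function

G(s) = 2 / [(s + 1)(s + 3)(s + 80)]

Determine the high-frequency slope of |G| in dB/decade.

-60 dB/decade

Each pole contributes −20 dB/decade at high frequency; each zero contributes +20 dB/decade.
Net: 0 zero(s) − 3 pole(s) → -60 dB/decade.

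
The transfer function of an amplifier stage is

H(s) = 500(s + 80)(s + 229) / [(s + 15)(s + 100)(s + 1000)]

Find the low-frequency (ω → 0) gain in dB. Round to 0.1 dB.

15.7 dB

H(0) = 500·80·229 / (15·100·1000) ≈ 6.1067
20 log₁₀(6.1067) ≈ 15.72 dB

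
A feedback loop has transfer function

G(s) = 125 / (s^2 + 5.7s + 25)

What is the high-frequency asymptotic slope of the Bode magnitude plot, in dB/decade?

Each pole contributes −20 dB/decade at high frequency; each zero contributes +20 dB/decade.
Net: 0 zero(s) − 2 pole(s) → -40 dB/decade.

-40 dB/decade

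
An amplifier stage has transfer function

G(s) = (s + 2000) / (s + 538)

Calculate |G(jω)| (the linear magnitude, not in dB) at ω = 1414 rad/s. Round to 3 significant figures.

1.62

Substitute s = j1414:
Numerator: (j1414) + 2000 = 2000 + j1414
Denominator: (j1414) + 538 = 538 + j1414
|N| = √(2000² + 1414²) ≈ 2449.4, ∠N ≈ 35.26°
|D| = √(538² + 1414²) ≈ 1512.9, ∠D ≈ 69.17°
|G| = 2449.4 / 1512.9 ≈ 1.619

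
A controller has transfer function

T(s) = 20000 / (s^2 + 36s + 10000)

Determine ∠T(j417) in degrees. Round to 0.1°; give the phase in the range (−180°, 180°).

-174.8°

At s = jω = j417:
quadratic: (j417)² + 36·j417 + 10000 = -163889 + j15012 → |·| ≈ 1.6458e+05, ∠ ≈ 174.77°
∠T = 0.00° − 174.77° = -174.77°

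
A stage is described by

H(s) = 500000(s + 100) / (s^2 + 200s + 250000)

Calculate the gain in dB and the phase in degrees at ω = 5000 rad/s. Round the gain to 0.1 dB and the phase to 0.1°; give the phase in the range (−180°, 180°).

At s = jω = j5000:
zero (s+100): 100 + j5000 → |·| = √(100²+5000²) = √25010000 ≈ 5001, ∠ = arctan(5000/100) ≈ 88.85°
quadratic: (j5000)² + 200·j5000 + 250000 = -24750000 + j1000000 → |·| ≈ 2.477e+07, ∠ ≈ 177.69°
|H| = 500000 · 5001 / 2.477e+07 ≈ 100.95
Gain = 20 log₁₀(100.95) ≈ 40.08 dB
∠H = 88.85° − 177.69° = -88.84°

40.1 dB, -88.8°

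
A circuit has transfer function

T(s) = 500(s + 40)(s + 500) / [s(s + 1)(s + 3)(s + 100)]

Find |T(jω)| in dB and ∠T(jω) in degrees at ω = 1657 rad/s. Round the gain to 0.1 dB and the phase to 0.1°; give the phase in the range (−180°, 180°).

At s = jω = j1657:
zero (s+40): 40 + j1657 → |·| = √(40²+1657²) = √2747249 ≈ 1657.5, ∠ = arctan(1657/40) ≈ 88.62°
zero (s+500): 500 + j1657 → |·| = √(500²+1657²) = √2995649 ≈ 1730.8, ∠ = arctan(1657/500) ≈ 73.21°
pole (s+1): 1 + j1657 → |·| = √(1²+1657²) = √2745650 ≈ 1657, ∠ = arctan(1657/1) ≈ 89.97°
pole (s+3): 3 + j1657 → |·| = √(3²+1657²) = √2745658 ≈ 1657, ∠ = arctan(1657/3) ≈ 89.90°
pole (s+100): 100 + j1657 → |·| = √(100²+1657²) = √2755649 ≈ 1660, ∠ = arctan(1657/100) ≈ 86.55°
pole at origin: |s| = 1657, ∠ = 90.00° (in denominator)
|T| = 500 · 2.8688e+06 / 7.5522e+12 ≈ 0.00018993
Gain = 20 log₁₀(0.00018993) ≈ -74.43 dB
∠T = 161.83° − 356.42° = -194.59° ≡ 165.41° (principal value)

-74.4 dB, 165.4°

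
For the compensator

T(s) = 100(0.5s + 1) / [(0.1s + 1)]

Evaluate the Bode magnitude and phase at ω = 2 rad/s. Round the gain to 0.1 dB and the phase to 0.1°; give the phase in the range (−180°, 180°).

At ω = 2 rad/s:
zero (1 + j2·0.5) = 1 + j1 → |·| ≈ 1.4142, ∠ ≈ 45.00°
pole (1 + j2·0.1) = 1 + j0.2 → |·| ≈ 1.0198, ∠ ≈ 11.31°
|T| = 100 · 1.4142 / (1.0198) ≈ 138.67
Gain = 20 log₁₀(138.67) ≈ 42.84 dB
∠T = (45.00°) − (11.31°) = 33.69°

42.8 dB, 33.7°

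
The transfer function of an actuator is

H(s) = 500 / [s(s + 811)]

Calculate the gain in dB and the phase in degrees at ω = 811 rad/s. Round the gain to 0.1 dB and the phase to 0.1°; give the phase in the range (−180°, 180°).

-65.4 dB, -135.0°

At s = jω = j811:
pole (s+811): 811 + j811 → |·| = √(811²+811²) = √1315442 ≈ 1146.9, ∠ = arctan(811/811) ≈ 45.00°
pole at origin: |s| = 811, ∠ = 90.00° (in denominator)
|H| = 500 / 9.3014e+05 ≈ 0.00053755
Gain = 20 log₁₀(0.00053755) ≈ -65.39 dB
∠H = 0.00° − 135.00° = -135.00°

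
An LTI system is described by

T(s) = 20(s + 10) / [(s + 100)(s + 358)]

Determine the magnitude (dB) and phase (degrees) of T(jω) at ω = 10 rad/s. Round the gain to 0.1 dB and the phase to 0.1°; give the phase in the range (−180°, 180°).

-42.1 dB, 37.7°

At s = jω = j10:
zero (s+10): 10 + j10 → |·| = √(10²+10²) = √200 ≈ 14.142, ∠ = arctan(10/10) ≈ 45.00°
pole (s+100): 100 + j10 → |·| = √(100²+10²) = √10100 ≈ 100.5, ∠ = arctan(10/100) ≈ 5.71°
pole (s+358): 358 + j10 → |·| = √(358²+10²) = √128264 ≈ 358.14, ∠ = arctan(10/358) ≈ 1.60°
|T| = 20 · 14.142 / 35993 ≈ 0.0078582
Gain = 20 log₁₀(0.0078582) ≈ -42.09 dB
∠T = 45.00° − 7.31° = 37.69°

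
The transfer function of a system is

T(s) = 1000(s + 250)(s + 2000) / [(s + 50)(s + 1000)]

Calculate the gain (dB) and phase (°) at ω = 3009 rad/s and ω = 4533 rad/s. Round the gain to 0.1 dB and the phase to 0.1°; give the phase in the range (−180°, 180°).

At s = jω = j3009:
zero (s+250): 250 + j3009 → |·| = √(250²+3009²) = √9116581 ≈ 3019.4, ∠ = arctan(3009/250) ≈ 85.25°
zero (s+2000): 2000 + j3009 → |·| = √(2000²+3009²) = √13054081 ≈ 3613, ∠ = arctan(3009/2000) ≈ 56.39°
pole (s+50): 50 + j3009 → |·| = √(50²+3009²) = √9056581 ≈ 3009.4, ∠ = arctan(3009/50) ≈ 89.05°
pole (s+1000): 1000 + j3009 → |·| = √(1000²+3009²) = √10054081 ≈ 3170.8, ∠ = arctan(3009/1000) ≈ 71.62°
|T| = 1000 · 1.0909e+07 / 9.5422e+06 ≈ 1143.2
Gain = 20 log₁₀(1143.2) ≈ 61.16 dB
∠T = 141.64° − 160.67° = -19.03°

At s = jω = j4533:
zero (s+250): 250 + j4533 → |·| = √(250²+4533²) = √20610589 ≈ 4539.9, ∠ = arctan(4533/250) ≈ 86.84°
zero (s+2000): 2000 + j4533 → |·| = √(2000²+4533²) = √24548089 ≈ 4954.6, ∠ = arctan(4533/2000) ≈ 66.19°
pole (s+50): 50 + j4533 → |·| = √(50²+4533²) = √20550589 ≈ 4533.3, ∠ = arctan(4533/50) ≈ 89.37°
pole (s+1000): 1000 + j4533 → |·| = √(1000²+4533²) = √21548089 ≈ 4642, ∠ = arctan(4533/1000) ≈ 77.56°
|T| = 1000 · 2.2493e+07 / 2.1044e+07 ≈ 1068.9
Gain = 20 log₁₀(1068.9) ≈ 60.58 dB
∠T = 153.03° − 166.93° = -13.90°

ω = 3009: 61.2 dB, -19.0°; ω = 4533: 60.6 dB, -13.9°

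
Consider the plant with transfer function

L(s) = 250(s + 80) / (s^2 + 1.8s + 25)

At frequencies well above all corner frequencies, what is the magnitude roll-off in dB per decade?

-20 dB/decade

Each pole contributes −20 dB/decade at high frequency; each zero contributes +20 dB/decade.
Net: 1 zero(s) − 2 pole(s) → -20 dB/decade.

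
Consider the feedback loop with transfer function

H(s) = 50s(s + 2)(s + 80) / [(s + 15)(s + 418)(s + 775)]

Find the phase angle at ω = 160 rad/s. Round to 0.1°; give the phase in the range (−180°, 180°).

At s = jω = j160:
zero (s+2): 2 + j160 → |·| = √(2²+160²) = √25604 ≈ 160.01, ∠ = arctan(160/2) ≈ 89.28°
zero (s+80): 80 + j160 → |·| = √(80²+160²) = √32000 ≈ 178.89, ∠ = arctan(160/80) ≈ 63.43°
zero at origin: s = j160 → |·| = 160, ∠ = 90.00°
pole (s+15): 15 + j160 → |·| = √(15²+160²) = √25825 ≈ 160.7, ∠ = arctan(160/15) ≈ 84.64°
pole (s+418): 418 + j160 → |·| = √(418²+160²) = √200324 ≈ 447.58, ∠ = arctan(160/418) ≈ 20.95°
pole (s+775): 775 + j160 → |·| = √(775²+160²) = √626225 ≈ 791.34, ∠ = arctan(160/775) ≈ 11.66°
∠H = 242.71° − 117.25° = 125.46°

125.5°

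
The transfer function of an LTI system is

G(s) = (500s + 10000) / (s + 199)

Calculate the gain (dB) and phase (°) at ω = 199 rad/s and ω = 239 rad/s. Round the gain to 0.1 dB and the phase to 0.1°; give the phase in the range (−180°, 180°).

ω = 199: 51.0 dB, 39.3°; ω = 239: 51.7 dB, 35.0°

Substitute s = j199:
Numerator: 500(j199) + 10000 = 10000 + j99500
Denominator: (j199) + 199 = 199 + j199
|N| = √(10000² + 99500²) ≈ 1e+05, ∠N ≈ 84.26°
|D| = √(199² + 199²) ≈ 281.43, ∠D ≈ 45.00°
|G| = 1e+05 / 281.43 ≈ 355.33
Gain = 20 log₁₀(355.33) ≈ 51.01 dB
∠G = 84.26° − 45.00° = 39.26°

Substitute s = j239:
Numerator: 500(j239) + 10000 = 10000 + j119500
Denominator: (j239) + 199 = 199 + j239
|N| = √(10000² + 119500²) ≈ 1.1992e+05, ∠N ≈ 85.22°
|D| = √(199² + 239²) ≈ 311, ∠D ≈ 50.22°
|G| = 1.1992e+05 / 311 ≈ 385.59
Gain = 20 log₁₀(385.59) ≈ 51.72 dB
∠G = 85.22° − 50.22° = 35.00°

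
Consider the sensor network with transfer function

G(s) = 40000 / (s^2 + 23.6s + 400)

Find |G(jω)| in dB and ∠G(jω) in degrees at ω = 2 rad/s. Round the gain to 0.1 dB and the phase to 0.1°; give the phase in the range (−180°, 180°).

40.0 dB, -6.8°

At s = jω = j2:
quadratic: (j2)² + 23.6·j2 + 400 = 396 + j47.2 → |·| ≈ 398.8, ∠ ≈ 6.80°
|G| = 40000 / 398.8 ≈ 100.3
Gain = 20 log₁₀(100.3) ≈ 40.03 dB
∠G = 0.00° − 6.80° = -6.80°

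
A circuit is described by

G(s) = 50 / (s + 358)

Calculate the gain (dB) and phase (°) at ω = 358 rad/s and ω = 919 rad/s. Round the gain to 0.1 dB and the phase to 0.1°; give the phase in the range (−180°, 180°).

Substitute s = j358:
Numerator: 50 = 50 + j0
Denominator: (j358) + 358 = 358 + j358
|N| = √(50² + 0²) ≈ 50, ∠N ≈ 0.00°
|D| = √(358² + 358²) ≈ 506.29, ∠D ≈ 45.00°
|G| = 50 / 506.29 ≈ 0.098758
Gain = 20 log₁₀(0.098758) ≈ -20.11 dB
∠G = 0.00° − 45.00° = -45.00°

Substitute s = j919:
Numerator: 50 = 50 + j0
Denominator: (j919) + 358 = 358 + j919
|N| = √(50² + 0²) ≈ 50, ∠N ≈ 0.00°
|D| = √(358² + 919²) ≈ 986.27, ∠D ≈ 68.72°
|G| = 50 / 986.27 ≈ 0.050696
Gain = 20 log₁₀(0.050696) ≈ -25.90 dB
∠G = 0.00° − 68.72° = -68.72°

ω = 358: -20.1 dB, -45.0°; ω = 919: -25.9 dB, -68.7°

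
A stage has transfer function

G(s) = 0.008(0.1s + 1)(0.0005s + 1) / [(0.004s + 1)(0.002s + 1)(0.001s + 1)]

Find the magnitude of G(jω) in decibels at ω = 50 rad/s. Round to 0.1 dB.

At ω = 50 rad/s:
zero (1 + j50·0.1) = 1 + j5 → |·| ≈ 5.099, ∠ ≈ 78.69°
zero (1 + j50·0.0005) = 1 + j0.025 → |·| ≈ 1.0003, ∠ ≈ 1.43°
pole (1 + j50·0.004) = 1 + j0.2 → |·| ≈ 1.0198, ∠ ≈ 11.31°
pole (1 + j50·0.002) = 1 + j0.1 → |·| ≈ 1.005, ∠ ≈ 5.71°
pole (1 + j50·0.001) = 1 + j0.05 → |·| ≈ 1.0012, ∠ ≈ 2.86°
|G| = 0.008 · 5.099 · 1.0003 / (1.0198 · 1.005 · 1.0012) ≈ 0.039765
Gain = 20 log₁₀(0.039765) ≈ -28.01 dB

-28.0 dB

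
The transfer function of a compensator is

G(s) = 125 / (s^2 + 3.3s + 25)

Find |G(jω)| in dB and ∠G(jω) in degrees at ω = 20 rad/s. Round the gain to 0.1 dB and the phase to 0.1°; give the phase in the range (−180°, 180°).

At s = jω = j20:
quadratic: (j20)² + 3.3·j20 + 25 = -375 + j66 → |·| ≈ 380.76, ∠ ≈ 170.02°
|G| = 125 / 380.76 ≈ 0.32829
Gain = 20 log₁₀(0.32829) ≈ -9.67 dB
∠G = 0.00° − 170.02° = -170.02°

-9.7 dB, -170.0°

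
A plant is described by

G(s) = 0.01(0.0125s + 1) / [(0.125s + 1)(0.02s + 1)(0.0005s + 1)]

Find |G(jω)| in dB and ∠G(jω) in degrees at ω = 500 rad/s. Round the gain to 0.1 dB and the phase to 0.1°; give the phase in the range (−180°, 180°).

At ω = 500 rad/s:
zero (1 + j500·0.0125) = 1 + j6.25 → |·| ≈ 6.3295, ∠ ≈ 80.91°
pole (1 + j500·0.125) = 1 + j62.5 → |·| ≈ 62.508, ∠ ≈ 89.08°
pole (1 + j500·0.02) = 1 + j10 → |·| ≈ 10.05, ∠ ≈ 84.29°
pole (1 + j500·0.0005) = 1 + j0.25 → |·| ≈ 1.0308, ∠ ≈ 14.04°
|G| = 0.01 · 6.3295 / (62.508 · 10.05 · 1.0308) ≈ 9.7745e-05
Gain = 20 log₁₀(9.7745e-05) ≈ -80.20 dB
∠G = (80.91°) − (89.08° + 84.29° + 14.04°) = -106.50°

-80.2 dB, -106.5°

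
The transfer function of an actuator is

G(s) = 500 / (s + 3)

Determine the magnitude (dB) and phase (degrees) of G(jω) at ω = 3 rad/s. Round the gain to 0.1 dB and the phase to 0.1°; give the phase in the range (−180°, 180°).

41.4 dB, -45.0°

Substitute s = j3:
Numerator: 500 = 500 + j0
Denominator: (j3) + 3 = 3 + j3
|N| = √(500² + 0²) ≈ 500, ∠N ≈ 0.00°
|D| = √(3² + 3²) ≈ 4.2426, ∠D ≈ 45.00°
|G| = 500 / 4.2426 ≈ 117.85
Gain = 20 log₁₀(117.85) ≈ 41.43 dB
∠G = 0.00° − 45.00° = -45.00°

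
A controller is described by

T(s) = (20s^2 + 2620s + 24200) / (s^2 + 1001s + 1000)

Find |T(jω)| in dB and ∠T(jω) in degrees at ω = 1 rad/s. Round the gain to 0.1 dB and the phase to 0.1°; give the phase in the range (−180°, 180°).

24.7 dB, -38.9°

Substitute s = j1:
Numerator: 20(j1)^2 + 2620(j1) + 24200 = 24180 + j2620
Denominator: (j1)^2 + 1001(j1) + 1000 = 999 + j1001
|N| = √(24180² + 2620²) ≈ 24322, ∠N ≈ 6.18°
|D| = √(999² + 1001²) ≈ 1414.2, ∠D ≈ 45.06°
|T| = 24322 / 1414.2 ≈ 17.198
Gain = 20 log₁₀(17.198) ≈ 24.71 dB
∠T = 6.18° − 45.06° = -38.88°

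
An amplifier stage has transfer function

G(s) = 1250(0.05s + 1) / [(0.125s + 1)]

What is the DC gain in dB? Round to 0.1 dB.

G(0) = 1250 · 1 / 1 = 1250
20 log₁₀(1250) ≈ 61.94 dB

61.9 dB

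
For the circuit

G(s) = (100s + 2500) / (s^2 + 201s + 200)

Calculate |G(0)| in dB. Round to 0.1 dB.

21.9 dB

G(0) = 2500 / 200 = 12.5
20 log₁₀(12.5) ≈ 21.94 dB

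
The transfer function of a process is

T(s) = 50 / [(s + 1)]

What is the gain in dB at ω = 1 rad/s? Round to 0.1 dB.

31.0 dB

At ω = 1 rad/s:
pole (1 + j1·1) = 1 + j1 → |·| ≈ 1.4142, ∠ ≈ 45.00°
|T| = 50 · 1 / (1.4142) ≈ 35.356
Gain = 20 log₁₀(35.356) ≈ 30.97 dB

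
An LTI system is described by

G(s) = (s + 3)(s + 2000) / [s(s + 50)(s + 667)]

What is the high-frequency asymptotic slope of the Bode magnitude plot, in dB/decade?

-20 dB/decade

Each pole contributes −20 dB/decade at high frequency; each zero contributes +20 dB/decade.
Net: 2 zero(s) − 3 pole(s) → -20 dB/decade.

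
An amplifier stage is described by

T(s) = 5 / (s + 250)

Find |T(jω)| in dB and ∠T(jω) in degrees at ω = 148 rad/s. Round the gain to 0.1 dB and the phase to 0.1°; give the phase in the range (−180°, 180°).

Substitute s = j148:
Numerator: 5 = 5 + j0
Denominator: (j148) + 250 = 250 + j148
|N| = √(5² + 0²) ≈ 5, ∠N ≈ 0.00°
|D| = √(250² + 148²) ≈ 290.52, ∠D ≈ 30.63°
|T| = 5 / 290.52 ≈ 0.017211
Gain = 20 log₁₀(0.017211) ≈ -35.28 dB
∠T = 0.00° − 30.63° = -30.63°

-35.3 dB, -30.6°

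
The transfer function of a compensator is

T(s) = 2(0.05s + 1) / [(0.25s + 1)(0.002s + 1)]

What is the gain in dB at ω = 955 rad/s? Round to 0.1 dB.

-14.6 dB

At ω = 955 rad/s:
zero (1 + j955·0.05) = 1 + j47.75 → |·| ≈ 47.76, ∠ ≈ 88.80°
pole (1 + j955·0.25) = 1 + j238.75 → |·| ≈ 238.75, ∠ ≈ 89.76°
pole (1 + j955·0.002) = 1 + j1.91 → |·| ≈ 2.1559, ∠ ≈ 62.37°
|T| = 2 · 47.76 / (238.75 · 2.1559) ≈ 0.18558
Gain = 20 log₁₀(0.18558) ≈ -14.63 dB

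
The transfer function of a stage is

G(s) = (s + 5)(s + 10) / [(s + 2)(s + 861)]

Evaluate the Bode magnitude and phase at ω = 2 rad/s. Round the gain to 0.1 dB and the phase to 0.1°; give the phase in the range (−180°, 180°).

-32.9 dB, -12.0°

At s = jω = j2:
zero (s+5): 5 + j2 → |·| = √(5²+2²) = √29 ≈ 5.3852, ∠ = arctan(2/5) ≈ 21.80°
zero (s+10): 10 + j2 → |·| = √(10²+2²) = √104 ≈ 10.198, ∠ = arctan(2/10) ≈ 11.31°
pole (s+2): 2 + j2 → |·| = √(2²+2²) = √8 ≈ 2.8284, ∠ = arctan(2/2) ≈ 45.00°
pole (s+861): 861 + j2 → |·| = √(861²+2²) = √741325 ≈ 861, ∠ = arctan(2/861) ≈ 0.13°
|G| = 1 · 54.918 / 2435.3 ≈ 0.022551
Gain = 20 log₁₀(0.022551) ≈ -32.94 dB
∠G = 33.11° − 45.13° = -12.02°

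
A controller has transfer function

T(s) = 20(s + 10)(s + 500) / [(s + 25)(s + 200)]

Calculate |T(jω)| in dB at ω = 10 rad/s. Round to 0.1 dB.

28.4 dB

At s = jω = j10:
zero (s+10): 10 + j10 → |·| = √(10²+10²) = √200 ≈ 14.142, ∠ = arctan(10/10) ≈ 45.00°
zero (s+500): 500 + j10 → |·| = √(500²+10²) = √250100 ≈ 500.1, ∠ = arctan(10/500) ≈ 1.15°
pole (s+25): 25 + j10 → |·| = √(25²+10²) = √725 ≈ 26.926, ∠ = arctan(10/25) ≈ 21.80°
pole (s+200): 200 + j10 → |·| = √(200²+10²) = √40100 ≈ 200.25, ∠ = arctan(10/200) ≈ 2.86°
|T| = 20 · 7072.4 / 5391.9 ≈ 26.233
Gain = 20 log₁₀(26.233) ≈ 28.38 dB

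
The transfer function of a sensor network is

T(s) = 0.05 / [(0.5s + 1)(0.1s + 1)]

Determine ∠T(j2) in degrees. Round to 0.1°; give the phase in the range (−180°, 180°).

At ω = 2 rad/s:
pole (1 + j2·0.5) = 1 + j1 → |·| ≈ 1.4142, ∠ ≈ 45.00°
pole (1 + j2·0.1) = 1 + j0.2 → |·| ≈ 1.0198, ∠ ≈ 11.31°
∠T = (0°) − (45.00° + 11.31°) = -56.31°

-56.3°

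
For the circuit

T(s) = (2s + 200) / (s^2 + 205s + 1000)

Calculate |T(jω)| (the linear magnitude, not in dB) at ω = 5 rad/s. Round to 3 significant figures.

0.142

Substitute s = j5:
Numerator: 2(j5) + 200 = 200 + j10
Denominator: (j5)^2 + 205(j5) + 1000 = 975 + j1025
|N| = √(200² + 10²) ≈ 200.25, ∠N ≈ 2.86°
|D| = √(975² + 1025²) ≈ 1414.7, ∠D ≈ 46.43°
|T| = 200.25 / 1414.7 ≈ 0.14155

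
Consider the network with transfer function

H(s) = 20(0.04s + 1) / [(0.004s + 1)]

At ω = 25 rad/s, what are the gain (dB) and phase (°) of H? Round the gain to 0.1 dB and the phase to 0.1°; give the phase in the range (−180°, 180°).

At ω = 25 rad/s:
zero (1 + j25·0.04) = 1 + j1 → |·| ≈ 1.4142, ∠ ≈ 45.00°
pole (1 + j25·0.004) = 1 + j0.1 → |·| ≈ 1.005, ∠ ≈ 5.71°
|H| = 20 · 1.4142 / (1.005) ≈ 28.143
Gain = 20 log₁₀(28.143) ≈ 28.99 dB
∠H = (45.00°) − (5.71°) = 39.29°

29.0 dB, 39.3°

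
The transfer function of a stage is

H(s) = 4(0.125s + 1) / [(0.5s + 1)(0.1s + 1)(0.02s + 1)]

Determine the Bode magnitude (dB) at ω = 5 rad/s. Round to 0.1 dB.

3.9 dB

At ω = 5 rad/s:
zero (1 + j5·0.125) = 1 + j0.625 → |·| ≈ 1.1792, ∠ ≈ 32.01°
pole (1 + j5·0.5) = 1 + j2.5 → |·| ≈ 2.6926, ∠ ≈ 68.20°
pole (1 + j5·0.1) = 1 + j0.5 → |·| ≈ 1.118, ∠ ≈ 26.57°
pole (1 + j5·0.02) = 1 + j0.1 → |·| ≈ 1.005, ∠ ≈ 5.71°
|H| = 4 · 1.1792 / (2.6926 · 1.118 · 1.005) ≈ 1.5591
Gain = 20 log₁₀(1.5591) ≈ 3.86 dB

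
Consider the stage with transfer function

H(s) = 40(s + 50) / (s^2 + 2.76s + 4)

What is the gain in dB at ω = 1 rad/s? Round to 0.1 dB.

At s = jω = j1:
zero (s+50): 50 + j1 → |·| = √(50²+1²) = √2501 ≈ 50.01, ∠ = arctan(1/50) ≈ 1.15°
quadratic: (j1)² + 2.76·j1 + 4 = 3 + j2.76 → |·| ≈ 4.0765, ∠ ≈ 42.61°
|H| = 40 · 50.01 / 4.0765 ≈ 490.72
Gain = 20 log₁₀(490.72) ≈ 53.82 dB

53.8 dB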